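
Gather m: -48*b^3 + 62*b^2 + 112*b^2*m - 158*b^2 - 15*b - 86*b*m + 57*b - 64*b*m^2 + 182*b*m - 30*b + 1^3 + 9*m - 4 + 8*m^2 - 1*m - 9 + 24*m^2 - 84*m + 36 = -48*b^3 - 96*b^2 + 12*b + m^2*(32 - 64*b) + m*(112*b^2 + 96*b - 76) + 24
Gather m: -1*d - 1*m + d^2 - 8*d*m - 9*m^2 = d^2 - d - 9*m^2 + m*(-8*d - 1)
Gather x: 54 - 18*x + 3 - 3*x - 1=56 - 21*x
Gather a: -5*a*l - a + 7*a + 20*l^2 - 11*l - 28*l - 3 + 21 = a*(6 - 5*l) + 20*l^2 - 39*l + 18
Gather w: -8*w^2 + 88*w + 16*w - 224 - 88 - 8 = -8*w^2 + 104*w - 320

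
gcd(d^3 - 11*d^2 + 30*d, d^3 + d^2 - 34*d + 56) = 1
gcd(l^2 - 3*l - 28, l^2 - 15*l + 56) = l - 7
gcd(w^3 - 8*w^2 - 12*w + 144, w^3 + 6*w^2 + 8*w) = w + 4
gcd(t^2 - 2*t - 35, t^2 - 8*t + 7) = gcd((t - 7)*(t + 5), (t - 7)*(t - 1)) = t - 7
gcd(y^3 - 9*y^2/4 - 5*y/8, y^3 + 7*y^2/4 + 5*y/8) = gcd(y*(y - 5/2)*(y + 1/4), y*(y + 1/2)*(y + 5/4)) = y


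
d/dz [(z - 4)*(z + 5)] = 2*z + 1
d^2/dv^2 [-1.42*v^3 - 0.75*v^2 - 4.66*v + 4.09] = -8.52*v - 1.5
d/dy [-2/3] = 0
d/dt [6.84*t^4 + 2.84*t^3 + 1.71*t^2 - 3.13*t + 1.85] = 27.36*t^3 + 8.52*t^2 + 3.42*t - 3.13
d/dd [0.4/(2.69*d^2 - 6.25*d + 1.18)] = (2.5 - 2.152*d)/(2.69*d^2 - 6.25*d + 1.18)^2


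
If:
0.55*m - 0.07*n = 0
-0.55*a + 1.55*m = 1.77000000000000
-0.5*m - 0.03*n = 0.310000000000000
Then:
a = -4.41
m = -0.42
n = -3.31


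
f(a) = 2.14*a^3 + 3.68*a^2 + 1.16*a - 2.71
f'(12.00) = 1013.96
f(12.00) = 4239.05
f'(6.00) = 276.44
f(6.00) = 598.97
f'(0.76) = 10.46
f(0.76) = 1.24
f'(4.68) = 176.22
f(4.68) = 302.68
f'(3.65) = 113.55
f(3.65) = 154.61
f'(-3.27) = 45.74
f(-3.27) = -41.98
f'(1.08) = 16.60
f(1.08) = 5.53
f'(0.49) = 6.31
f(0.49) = -1.01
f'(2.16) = 47.01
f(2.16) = 38.53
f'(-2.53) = 23.63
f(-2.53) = -16.75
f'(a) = 6.42*a^2 + 7.36*a + 1.16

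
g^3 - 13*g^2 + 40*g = g*(g - 8)*(g - 5)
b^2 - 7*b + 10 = (b - 5)*(b - 2)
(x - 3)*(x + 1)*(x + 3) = x^3 + x^2 - 9*x - 9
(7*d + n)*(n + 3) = 7*d*n + 21*d + n^2 + 3*n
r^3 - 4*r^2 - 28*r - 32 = (r - 8)*(r + 2)^2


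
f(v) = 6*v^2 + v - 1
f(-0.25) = -0.88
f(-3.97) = 89.60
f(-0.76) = 1.71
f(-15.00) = 1334.00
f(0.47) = 0.80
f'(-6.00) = -71.00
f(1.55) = 14.96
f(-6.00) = 209.00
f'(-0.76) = -8.12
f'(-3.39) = -39.68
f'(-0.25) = -2.00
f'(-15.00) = -179.00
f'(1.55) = 19.60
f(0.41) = 0.42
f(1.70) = 18.04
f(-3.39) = 64.56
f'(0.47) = 6.64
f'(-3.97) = -46.64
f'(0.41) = 5.92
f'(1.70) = 21.40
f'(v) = 12*v + 1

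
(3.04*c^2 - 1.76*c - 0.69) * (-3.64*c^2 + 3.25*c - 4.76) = -11.0656*c^4 + 16.2864*c^3 - 17.6788*c^2 + 6.1351*c + 3.2844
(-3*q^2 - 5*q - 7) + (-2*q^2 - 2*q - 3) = -5*q^2 - 7*q - 10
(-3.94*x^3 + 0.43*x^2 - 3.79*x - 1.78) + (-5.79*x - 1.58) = -3.94*x^3 + 0.43*x^2 - 9.58*x - 3.36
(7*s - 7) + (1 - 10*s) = -3*s - 6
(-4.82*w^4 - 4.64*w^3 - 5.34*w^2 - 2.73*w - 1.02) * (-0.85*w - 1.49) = 4.097*w^5 + 11.1258*w^4 + 11.4526*w^3 + 10.2771*w^2 + 4.9347*w + 1.5198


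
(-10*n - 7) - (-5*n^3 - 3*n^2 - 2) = 5*n^3 + 3*n^2 - 10*n - 5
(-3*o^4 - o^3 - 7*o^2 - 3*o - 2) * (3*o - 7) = -9*o^5 + 18*o^4 - 14*o^3 + 40*o^2 + 15*o + 14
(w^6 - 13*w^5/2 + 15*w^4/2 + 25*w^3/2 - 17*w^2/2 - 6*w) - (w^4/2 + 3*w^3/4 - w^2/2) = w^6 - 13*w^5/2 + 7*w^4 + 47*w^3/4 - 8*w^2 - 6*w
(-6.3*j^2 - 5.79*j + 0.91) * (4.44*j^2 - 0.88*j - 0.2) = -27.972*j^4 - 20.1636*j^3 + 10.3956*j^2 + 0.3572*j - 0.182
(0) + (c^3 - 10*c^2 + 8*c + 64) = c^3 - 10*c^2 + 8*c + 64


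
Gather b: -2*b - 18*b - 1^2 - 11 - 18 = -20*b - 30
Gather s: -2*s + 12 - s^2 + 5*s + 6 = -s^2 + 3*s + 18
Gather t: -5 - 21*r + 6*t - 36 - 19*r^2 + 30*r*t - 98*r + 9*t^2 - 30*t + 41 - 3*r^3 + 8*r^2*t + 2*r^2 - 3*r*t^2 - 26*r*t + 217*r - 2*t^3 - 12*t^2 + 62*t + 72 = -3*r^3 - 17*r^2 + 98*r - 2*t^3 + t^2*(-3*r - 3) + t*(8*r^2 + 4*r + 38) + 72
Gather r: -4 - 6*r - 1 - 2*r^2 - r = -2*r^2 - 7*r - 5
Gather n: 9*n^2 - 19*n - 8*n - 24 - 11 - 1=9*n^2 - 27*n - 36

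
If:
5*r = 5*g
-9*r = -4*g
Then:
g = 0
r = 0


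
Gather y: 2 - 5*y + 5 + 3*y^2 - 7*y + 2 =3*y^2 - 12*y + 9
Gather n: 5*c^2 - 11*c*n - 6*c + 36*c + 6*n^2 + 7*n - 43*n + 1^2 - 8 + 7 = 5*c^2 + 30*c + 6*n^2 + n*(-11*c - 36)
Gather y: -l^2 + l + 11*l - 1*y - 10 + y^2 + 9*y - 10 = -l^2 + 12*l + y^2 + 8*y - 20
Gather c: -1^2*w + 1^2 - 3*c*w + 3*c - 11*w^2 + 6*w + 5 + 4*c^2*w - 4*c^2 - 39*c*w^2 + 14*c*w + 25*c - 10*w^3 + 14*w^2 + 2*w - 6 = c^2*(4*w - 4) + c*(-39*w^2 + 11*w + 28) - 10*w^3 + 3*w^2 + 7*w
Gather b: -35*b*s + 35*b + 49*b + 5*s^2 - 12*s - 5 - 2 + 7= b*(84 - 35*s) + 5*s^2 - 12*s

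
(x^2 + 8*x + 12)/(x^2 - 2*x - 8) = (x + 6)/(x - 4)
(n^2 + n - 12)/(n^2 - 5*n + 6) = (n + 4)/(n - 2)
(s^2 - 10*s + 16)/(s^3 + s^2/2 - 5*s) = 2*(s - 8)/(s*(2*s + 5))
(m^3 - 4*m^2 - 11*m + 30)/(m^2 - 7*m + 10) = m + 3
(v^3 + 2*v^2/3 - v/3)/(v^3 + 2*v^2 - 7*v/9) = 3*(v + 1)/(3*v + 7)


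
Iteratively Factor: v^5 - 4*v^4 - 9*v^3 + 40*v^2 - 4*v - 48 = (v + 1)*(v^4 - 5*v^3 - 4*v^2 + 44*v - 48) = (v + 1)*(v + 3)*(v^3 - 8*v^2 + 20*v - 16) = (v - 2)*(v + 1)*(v + 3)*(v^2 - 6*v + 8) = (v - 4)*(v - 2)*(v + 1)*(v + 3)*(v - 2)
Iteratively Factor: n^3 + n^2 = (n + 1)*(n^2) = n*(n + 1)*(n)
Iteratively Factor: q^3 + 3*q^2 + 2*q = (q + 1)*(q^2 + 2*q) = q*(q + 1)*(q + 2)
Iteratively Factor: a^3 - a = (a - 1)*(a^2 + a) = (a - 1)*(a + 1)*(a)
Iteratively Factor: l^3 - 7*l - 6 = (l + 2)*(l^2 - 2*l - 3) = (l - 3)*(l + 2)*(l + 1)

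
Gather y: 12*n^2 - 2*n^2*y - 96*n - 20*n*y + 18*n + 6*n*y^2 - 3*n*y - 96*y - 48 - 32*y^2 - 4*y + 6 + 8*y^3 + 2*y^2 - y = 12*n^2 - 78*n + 8*y^3 + y^2*(6*n - 30) + y*(-2*n^2 - 23*n - 101) - 42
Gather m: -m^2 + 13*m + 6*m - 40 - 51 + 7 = -m^2 + 19*m - 84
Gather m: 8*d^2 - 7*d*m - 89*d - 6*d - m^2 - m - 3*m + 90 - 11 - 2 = 8*d^2 - 95*d - m^2 + m*(-7*d - 4) + 77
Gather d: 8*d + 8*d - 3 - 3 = 16*d - 6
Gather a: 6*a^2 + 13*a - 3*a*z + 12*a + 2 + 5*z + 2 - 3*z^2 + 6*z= 6*a^2 + a*(25 - 3*z) - 3*z^2 + 11*z + 4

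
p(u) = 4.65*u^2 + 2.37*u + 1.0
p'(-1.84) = -14.74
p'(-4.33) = -37.90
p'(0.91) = 10.83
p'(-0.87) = -5.72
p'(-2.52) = -21.07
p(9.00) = 398.98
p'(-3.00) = -25.53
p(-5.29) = 118.59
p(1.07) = 8.86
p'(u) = 9.3*u + 2.37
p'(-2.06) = -16.79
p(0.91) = 7.01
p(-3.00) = 35.74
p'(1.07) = 12.32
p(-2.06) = 15.85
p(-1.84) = 12.38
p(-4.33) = 77.92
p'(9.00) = 86.07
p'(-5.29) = -46.83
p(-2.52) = 24.56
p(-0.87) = 2.46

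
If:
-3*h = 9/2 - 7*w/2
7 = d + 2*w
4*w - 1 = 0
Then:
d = 13/2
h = -29/24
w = 1/4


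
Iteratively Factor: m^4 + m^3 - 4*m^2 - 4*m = (m + 1)*(m^3 - 4*m) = m*(m + 1)*(m^2 - 4) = m*(m + 1)*(m + 2)*(m - 2)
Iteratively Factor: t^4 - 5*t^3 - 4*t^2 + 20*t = (t + 2)*(t^3 - 7*t^2 + 10*t) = (t - 2)*(t + 2)*(t^2 - 5*t) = (t - 5)*(t - 2)*(t + 2)*(t)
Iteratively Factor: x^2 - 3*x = (x - 3)*(x)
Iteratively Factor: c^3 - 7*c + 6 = (c - 2)*(c^2 + 2*c - 3) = (c - 2)*(c - 1)*(c + 3)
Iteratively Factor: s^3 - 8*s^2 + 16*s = (s - 4)*(s^2 - 4*s) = s*(s - 4)*(s - 4)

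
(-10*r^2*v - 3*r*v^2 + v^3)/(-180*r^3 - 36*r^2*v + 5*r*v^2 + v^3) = v*(10*r^2 + 3*r*v - v^2)/(180*r^3 + 36*r^2*v - 5*r*v^2 - v^3)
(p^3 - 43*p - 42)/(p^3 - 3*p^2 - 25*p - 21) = (p + 6)/(p + 3)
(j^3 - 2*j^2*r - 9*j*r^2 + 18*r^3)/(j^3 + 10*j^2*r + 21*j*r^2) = (j^2 - 5*j*r + 6*r^2)/(j*(j + 7*r))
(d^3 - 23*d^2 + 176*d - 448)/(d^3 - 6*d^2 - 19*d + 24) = (d^2 - 15*d + 56)/(d^2 + 2*d - 3)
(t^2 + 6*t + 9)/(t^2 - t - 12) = (t + 3)/(t - 4)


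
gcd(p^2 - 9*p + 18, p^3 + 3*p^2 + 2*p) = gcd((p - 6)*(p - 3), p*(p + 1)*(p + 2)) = 1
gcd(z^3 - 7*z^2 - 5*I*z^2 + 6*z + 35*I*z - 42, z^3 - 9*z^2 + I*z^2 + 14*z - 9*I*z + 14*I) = z^2 + z*(-7 + I) - 7*I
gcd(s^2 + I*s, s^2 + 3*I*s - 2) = s + I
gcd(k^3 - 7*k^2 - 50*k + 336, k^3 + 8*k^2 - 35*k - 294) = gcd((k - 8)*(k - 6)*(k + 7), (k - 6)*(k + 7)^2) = k^2 + k - 42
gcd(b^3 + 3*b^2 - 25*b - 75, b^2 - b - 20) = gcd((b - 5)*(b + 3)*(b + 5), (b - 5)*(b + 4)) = b - 5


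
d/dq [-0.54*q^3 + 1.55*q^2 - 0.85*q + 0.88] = -1.62*q^2 + 3.1*q - 0.85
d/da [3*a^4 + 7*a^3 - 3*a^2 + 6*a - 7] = 12*a^3 + 21*a^2 - 6*a + 6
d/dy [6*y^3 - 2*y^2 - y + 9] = 18*y^2 - 4*y - 1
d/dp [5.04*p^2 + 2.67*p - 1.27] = 10.08*p + 2.67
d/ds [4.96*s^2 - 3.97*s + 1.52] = 9.92*s - 3.97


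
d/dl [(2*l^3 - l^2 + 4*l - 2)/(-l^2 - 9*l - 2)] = (-2*l^4 - 36*l^3 + l^2 - 26)/(l^4 + 18*l^3 + 85*l^2 + 36*l + 4)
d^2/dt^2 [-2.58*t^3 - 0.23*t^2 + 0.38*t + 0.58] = -15.48*t - 0.46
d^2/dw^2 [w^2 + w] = 2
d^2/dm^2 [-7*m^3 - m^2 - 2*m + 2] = -42*m - 2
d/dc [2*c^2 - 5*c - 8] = 4*c - 5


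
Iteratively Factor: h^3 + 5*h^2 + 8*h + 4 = (h + 2)*(h^2 + 3*h + 2) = (h + 1)*(h + 2)*(h + 2)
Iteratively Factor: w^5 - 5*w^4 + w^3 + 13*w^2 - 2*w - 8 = (w - 4)*(w^4 - w^3 - 3*w^2 + w + 2) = (w - 4)*(w + 1)*(w^3 - 2*w^2 - w + 2) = (w - 4)*(w + 1)^2*(w^2 - 3*w + 2) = (w - 4)*(w - 1)*(w + 1)^2*(w - 2)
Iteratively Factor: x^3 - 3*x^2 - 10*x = (x - 5)*(x^2 + 2*x) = x*(x - 5)*(x + 2)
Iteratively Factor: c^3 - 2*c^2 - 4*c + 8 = (c - 2)*(c^2 - 4) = (c - 2)*(c + 2)*(c - 2)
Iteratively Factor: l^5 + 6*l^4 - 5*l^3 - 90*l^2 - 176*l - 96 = (l + 3)*(l^4 + 3*l^3 - 14*l^2 - 48*l - 32) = (l - 4)*(l + 3)*(l^3 + 7*l^2 + 14*l + 8) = (l - 4)*(l + 2)*(l + 3)*(l^2 + 5*l + 4) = (l - 4)*(l + 1)*(l + 2)*(l + 3)*(l + 4)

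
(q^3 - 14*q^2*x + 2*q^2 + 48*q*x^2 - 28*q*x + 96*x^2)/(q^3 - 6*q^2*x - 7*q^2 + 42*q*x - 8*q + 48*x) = (q^2 - 8*q*x + 2*q - 16*x)/(q^2 - 7*q - 8)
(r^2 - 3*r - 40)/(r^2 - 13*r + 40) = (r + 5)/(r - 5)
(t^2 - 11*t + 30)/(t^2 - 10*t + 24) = (t - 5)/(t - 4)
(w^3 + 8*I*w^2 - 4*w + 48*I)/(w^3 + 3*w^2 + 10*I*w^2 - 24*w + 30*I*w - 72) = (w - 2*I)/(w + 3)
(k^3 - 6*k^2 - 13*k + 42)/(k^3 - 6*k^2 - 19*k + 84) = (k^2 + k - 6)/(k^2 + k - 12)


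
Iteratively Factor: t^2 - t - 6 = (t - 3)*(t + 2)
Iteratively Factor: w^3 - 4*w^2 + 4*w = (w)*(w^2 - 4*w + 4) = w*(w - 2)*(w - 2)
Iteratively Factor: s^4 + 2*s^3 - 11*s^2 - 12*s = (s - 3)*(s^3 + 5*s^2 + 4*s) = (s - 3)*(s + 4)*(s^2 + s) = (s - 3)*(s + 1)*(s + 4)*(s)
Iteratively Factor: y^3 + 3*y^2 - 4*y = (y - 1)*(y^2 + 4*y) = y*(y - 1)*(y + 4)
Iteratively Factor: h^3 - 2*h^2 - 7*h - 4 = (h + 1)*(h^2 - 3*h - 4) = (h + 1)^2*(h - 4)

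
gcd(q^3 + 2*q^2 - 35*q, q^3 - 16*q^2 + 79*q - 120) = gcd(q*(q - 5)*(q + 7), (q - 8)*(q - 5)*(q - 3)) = q - 5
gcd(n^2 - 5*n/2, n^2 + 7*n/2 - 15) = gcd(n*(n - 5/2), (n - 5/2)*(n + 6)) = n - 5/2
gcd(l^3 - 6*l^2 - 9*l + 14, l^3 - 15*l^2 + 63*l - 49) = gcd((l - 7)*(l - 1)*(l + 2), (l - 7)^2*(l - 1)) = l^2 - 8*l + 7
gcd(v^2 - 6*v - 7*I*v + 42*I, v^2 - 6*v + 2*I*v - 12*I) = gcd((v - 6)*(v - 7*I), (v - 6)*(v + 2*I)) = v - 6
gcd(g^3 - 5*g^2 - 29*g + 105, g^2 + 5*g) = g + 5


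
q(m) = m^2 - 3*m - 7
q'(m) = 2*m - 3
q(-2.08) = 3.57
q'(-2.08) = -7.16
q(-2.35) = 5.57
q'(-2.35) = -7.70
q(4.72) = 1.12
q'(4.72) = 6.44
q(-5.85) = 44.77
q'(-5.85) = -14.70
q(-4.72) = 29.44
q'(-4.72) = -12.44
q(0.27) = -7.74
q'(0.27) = -2.46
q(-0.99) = -3.05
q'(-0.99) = -4.98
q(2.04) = -8.96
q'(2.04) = 1.08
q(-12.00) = 173.00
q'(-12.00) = -27.00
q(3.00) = -7.00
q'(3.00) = 3.00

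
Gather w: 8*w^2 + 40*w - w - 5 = 8*w^2 + 39*w - 5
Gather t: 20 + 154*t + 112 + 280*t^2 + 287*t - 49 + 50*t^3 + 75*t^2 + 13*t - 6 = 50*t^3 + 355*t^2 + 454*t + 77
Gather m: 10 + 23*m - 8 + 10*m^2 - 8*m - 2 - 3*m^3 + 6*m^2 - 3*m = -3*m^3 + 16*m^2 + 12*m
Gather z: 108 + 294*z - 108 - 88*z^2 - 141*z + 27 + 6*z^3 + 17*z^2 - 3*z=6*z^3 - 71*z^2 + 150*z + 27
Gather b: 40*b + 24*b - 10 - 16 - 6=64*b - 32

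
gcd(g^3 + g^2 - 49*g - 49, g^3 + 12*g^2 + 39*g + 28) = g^2 + 8*g + 7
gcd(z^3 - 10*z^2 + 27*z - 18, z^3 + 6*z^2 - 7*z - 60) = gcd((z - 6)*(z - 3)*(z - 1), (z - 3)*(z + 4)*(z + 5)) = z - 3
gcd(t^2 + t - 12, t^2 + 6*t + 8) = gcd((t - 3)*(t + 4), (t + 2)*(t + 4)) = t + 4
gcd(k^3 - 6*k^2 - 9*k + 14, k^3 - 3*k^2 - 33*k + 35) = k^2 - 8*k + 7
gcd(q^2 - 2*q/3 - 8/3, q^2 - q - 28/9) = q + 4/3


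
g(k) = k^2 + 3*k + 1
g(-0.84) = -0.81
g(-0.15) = 0.57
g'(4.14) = 11.28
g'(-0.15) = 2.70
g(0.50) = 2.75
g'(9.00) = 21.00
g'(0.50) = 4.00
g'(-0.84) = 1.32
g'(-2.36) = -1.72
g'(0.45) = 3.90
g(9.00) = 109.00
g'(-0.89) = 1.22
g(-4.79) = 9.57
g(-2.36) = -0.51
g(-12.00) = 109.00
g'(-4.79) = -6.58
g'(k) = 2*k + 3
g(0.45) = 2.55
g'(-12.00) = -21.00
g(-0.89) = -0.88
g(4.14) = 30.56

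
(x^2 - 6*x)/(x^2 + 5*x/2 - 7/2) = 2*x*(x - 6)/(2*x^2 + 5*x - 7)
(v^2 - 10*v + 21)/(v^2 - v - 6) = (v - 7)/(v + 2)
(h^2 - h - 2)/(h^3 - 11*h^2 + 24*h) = (h^2 - h - 2)/(h*(h^2 - 11*h + 24))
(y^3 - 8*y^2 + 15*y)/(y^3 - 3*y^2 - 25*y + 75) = y/(y + 5)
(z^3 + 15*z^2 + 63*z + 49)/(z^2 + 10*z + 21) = (z^2 + 8*z + 7)/(z + 3)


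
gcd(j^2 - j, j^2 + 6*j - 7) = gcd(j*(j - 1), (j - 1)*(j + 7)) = j - 1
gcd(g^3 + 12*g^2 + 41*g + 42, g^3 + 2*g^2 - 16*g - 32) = g + 2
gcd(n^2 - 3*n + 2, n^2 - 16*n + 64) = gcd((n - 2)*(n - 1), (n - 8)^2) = 1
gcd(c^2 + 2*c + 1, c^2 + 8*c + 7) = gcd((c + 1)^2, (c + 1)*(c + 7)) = c + 1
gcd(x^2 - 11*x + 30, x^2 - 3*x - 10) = x - 5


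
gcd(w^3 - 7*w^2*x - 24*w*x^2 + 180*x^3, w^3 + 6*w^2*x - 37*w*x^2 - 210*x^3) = -w^2 + w*x + 30*x^2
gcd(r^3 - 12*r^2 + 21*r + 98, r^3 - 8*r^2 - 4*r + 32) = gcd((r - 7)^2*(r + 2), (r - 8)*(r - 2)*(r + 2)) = r + 2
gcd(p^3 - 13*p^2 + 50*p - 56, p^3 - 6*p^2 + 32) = p - 4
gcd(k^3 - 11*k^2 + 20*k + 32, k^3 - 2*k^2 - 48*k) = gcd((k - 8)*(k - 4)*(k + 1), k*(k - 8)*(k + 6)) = k - 8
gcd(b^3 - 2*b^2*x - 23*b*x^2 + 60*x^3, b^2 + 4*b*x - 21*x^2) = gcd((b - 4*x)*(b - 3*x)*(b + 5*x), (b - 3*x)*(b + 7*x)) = -b + 3*x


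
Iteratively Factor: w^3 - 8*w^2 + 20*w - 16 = (w - 2)*(w^2 - 6*w + 8) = (w - 4)*(w - 2)*(w - 2)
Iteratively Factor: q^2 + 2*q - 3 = (q + 3)*(q - 1)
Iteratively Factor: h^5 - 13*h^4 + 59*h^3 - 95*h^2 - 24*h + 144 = (h - 3)*(h^4 - 10*h^3 + 29*h^2 - 8*h - 48) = (h - 3)*(h + 1)*(h^3 - 11*h^2 + 40*h - 48) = (h - 3)^2*(h + 1)*(h^2 - 8*h + 16) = (h - 4)*(h - 3)^2*(h + 1)*(h - 4)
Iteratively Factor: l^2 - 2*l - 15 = (l - 5)*(l + 3)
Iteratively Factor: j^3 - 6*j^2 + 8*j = (j - 4)*(j^2 - 2*j) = j*(j - 4)*(j - 2)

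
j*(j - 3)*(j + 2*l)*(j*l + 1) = j^4*l + 2*j^3*l^2 - 3*j^3*l + j^3 - 6*j^2*l^2 + 2*j^2*l - 3*j^2 - 6*j*l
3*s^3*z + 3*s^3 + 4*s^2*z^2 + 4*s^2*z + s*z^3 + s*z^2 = (s + z)*(3*s + z)*(s*z + s)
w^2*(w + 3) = w^3 + 3*w^2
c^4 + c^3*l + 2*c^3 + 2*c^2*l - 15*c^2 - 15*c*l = c*(c - 3)*(c + 5)*(c + l)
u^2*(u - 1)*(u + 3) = u^4 + 2*u^3 - 3*u^2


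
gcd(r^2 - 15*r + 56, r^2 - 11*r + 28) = r - 7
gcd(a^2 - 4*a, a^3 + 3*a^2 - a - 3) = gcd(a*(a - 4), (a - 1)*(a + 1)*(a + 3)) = 1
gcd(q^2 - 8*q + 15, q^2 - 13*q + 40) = q - 5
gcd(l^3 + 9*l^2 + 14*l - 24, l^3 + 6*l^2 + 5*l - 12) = l^2 + 3*l - 4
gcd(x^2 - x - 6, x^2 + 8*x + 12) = x + 2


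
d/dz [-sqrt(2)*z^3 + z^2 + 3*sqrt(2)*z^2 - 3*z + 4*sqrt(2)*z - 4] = -3*sqrt(2)*z^2 + 2*z + 6*sqrt(2)*z - 3 + 4*sqrt(2)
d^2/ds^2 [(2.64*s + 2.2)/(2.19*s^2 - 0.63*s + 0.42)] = ((2.64*s + 2.2)*(4.38*s - 0.63)*(8.76*s - 1.26) - (34.6896*s + 6.3096)*(2.19*s^2 - 0.63*s + 0.42))/(2.19*s^2 - 0.63*s + 0.42)^3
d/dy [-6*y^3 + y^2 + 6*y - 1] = -18*y^2 + 2*y + 6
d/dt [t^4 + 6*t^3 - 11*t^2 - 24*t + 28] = 4*t^3 + 18*t^2 - 22*t - 24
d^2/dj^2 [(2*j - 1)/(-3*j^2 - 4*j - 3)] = 2*(-4*(2*j - 1)*(3*j + 2)^2 + (18*j + 5)*(3*j^2 + 4*j + 3))/(3*j^2 + 4*j + 3)^3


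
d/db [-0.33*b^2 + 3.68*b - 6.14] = 3.68 - 0.66*b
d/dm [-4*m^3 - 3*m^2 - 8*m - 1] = -12*m^2 - 6*m - 8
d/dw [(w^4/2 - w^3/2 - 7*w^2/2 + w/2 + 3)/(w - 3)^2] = (2*w^3 - 7*w^2 - 12*w + 5)/(2*(w^2 - 6*w + 9))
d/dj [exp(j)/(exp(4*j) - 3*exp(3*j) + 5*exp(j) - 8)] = (-(4*exp(3*j) - 9*exp(2*j) + 5)*exp(j) + exp(4*j) - 3*exp(3*j) + 5*exp(j) - 8)*exp(j)/(exp(4*j) - 3*exp(3*j) + 5*exp(j) - 8)^2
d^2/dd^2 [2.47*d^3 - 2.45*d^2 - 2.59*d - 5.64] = 14.82*d - 4.9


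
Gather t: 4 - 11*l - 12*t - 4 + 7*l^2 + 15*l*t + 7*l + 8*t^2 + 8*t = 7*l^2 - 4*l + 8*t^2 + t*(15*l - 4)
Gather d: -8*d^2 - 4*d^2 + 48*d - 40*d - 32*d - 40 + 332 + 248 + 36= -12*d^2 - 24*d + 576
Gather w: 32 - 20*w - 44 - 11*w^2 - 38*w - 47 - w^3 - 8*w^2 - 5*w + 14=-w^3 - 19*w^2 - 63*w - 45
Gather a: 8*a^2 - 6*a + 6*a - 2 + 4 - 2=8*a^2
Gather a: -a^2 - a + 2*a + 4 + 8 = -a^2 + a + 12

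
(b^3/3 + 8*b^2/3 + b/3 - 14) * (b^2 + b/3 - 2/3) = b^5/3 + 25*b^4/9 + b^3 - 47*b^2/3 - 44*b/9 + 28/3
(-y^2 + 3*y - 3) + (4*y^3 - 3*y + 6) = 4*y^3 - y^2 + 3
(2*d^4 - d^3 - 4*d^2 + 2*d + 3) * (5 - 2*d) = -4*d^5 + 12*d^4 + 3*d^3 - 24*d^2 + 4*d + 15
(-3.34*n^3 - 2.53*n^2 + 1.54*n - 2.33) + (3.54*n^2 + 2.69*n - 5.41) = -3.34*n^3 + 1.01*n^2 + 4.23*n - 7.74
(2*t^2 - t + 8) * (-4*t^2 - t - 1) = -8*t^4 + 2*t^3 - 33*t^2 - 7*t - 8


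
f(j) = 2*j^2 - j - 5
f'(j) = 4*j - 1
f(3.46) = 15.48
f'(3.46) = 12.84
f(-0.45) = -4.14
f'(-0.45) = -2.80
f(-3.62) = 24.83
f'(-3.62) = -15.48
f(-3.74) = 26.72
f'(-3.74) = -15.96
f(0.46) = -5.04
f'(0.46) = 0.84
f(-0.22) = -4.68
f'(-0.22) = -1.88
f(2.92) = 9.13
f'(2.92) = 10.68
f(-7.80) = 124.48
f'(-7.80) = -32.20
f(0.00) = -5.00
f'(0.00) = -1.00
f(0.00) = -5.00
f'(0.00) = -1.00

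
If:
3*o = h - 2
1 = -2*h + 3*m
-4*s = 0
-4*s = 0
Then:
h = 3*o + 2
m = 2*o + 5/3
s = 0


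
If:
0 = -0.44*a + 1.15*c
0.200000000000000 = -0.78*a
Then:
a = -0.26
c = -0.10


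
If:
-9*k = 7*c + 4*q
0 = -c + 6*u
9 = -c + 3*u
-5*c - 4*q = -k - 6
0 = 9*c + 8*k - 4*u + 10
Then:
No Solution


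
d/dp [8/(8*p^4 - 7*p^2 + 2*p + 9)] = 16*(-16*p^3 + 7*p - 1)/(8*p^4 - 7*p^2 + 2*p + 9)^2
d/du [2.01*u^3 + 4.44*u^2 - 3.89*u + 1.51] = 6.03*u^2 + 8.88*u - 3.89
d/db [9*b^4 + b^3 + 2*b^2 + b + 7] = 36*b^3 + 3*b^2 + 4*b + 1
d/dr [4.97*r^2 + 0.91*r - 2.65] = 9.94*r + 0.91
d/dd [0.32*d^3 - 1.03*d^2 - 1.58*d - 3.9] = 0.96*d^2 - 2.06*d - 1.58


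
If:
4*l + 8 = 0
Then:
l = -2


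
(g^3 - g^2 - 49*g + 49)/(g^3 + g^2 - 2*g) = (g^2 - 49)/(g*(g + 2))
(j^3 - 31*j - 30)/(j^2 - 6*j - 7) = (j^2 - j - 30)/(j - 7)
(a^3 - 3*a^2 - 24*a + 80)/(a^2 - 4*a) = a + 1 - 20/a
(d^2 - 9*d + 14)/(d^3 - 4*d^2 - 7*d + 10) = (d^2 - 9*d + 14)/(d^3 - 4*d^2 - 7*d + 10)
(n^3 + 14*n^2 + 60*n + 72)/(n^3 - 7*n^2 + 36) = (n^2 + 12*n + 36)/(n^2 - 9*n + 18)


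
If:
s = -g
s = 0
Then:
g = 0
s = 0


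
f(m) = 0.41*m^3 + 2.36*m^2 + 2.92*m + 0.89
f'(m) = 1.23*m^2 + 4.72*m + 2.92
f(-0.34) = 0.15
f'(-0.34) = 1.46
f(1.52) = 12.22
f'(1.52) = 12.94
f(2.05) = 20.33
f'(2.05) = 17.77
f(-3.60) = 1.83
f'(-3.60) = 1.87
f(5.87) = 182.28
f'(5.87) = 73.01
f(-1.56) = 0.52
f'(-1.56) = -1.45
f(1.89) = 17.61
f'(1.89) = 16.23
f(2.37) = 26.52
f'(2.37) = 21.02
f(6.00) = 191.93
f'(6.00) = 75.52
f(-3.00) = 2.30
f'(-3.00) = -0.17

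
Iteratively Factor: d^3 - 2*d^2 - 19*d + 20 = (d - 5)*(d^2 + 3*d - 4) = (d - 5)*(d - 1)*(d + 4)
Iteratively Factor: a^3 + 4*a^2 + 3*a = (a + 3)*(a^2 + a) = a*(a + 3)*(a + 1)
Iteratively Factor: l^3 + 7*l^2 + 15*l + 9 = (l + 3)*(l^2 + 4*l + 3) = (l + 1)*(l + 3)*(l + 3)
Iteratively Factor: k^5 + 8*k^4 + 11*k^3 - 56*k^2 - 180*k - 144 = (k + 2)*(k^4 + 6*k^3 - k^2 - 54*k - 72) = (k + 2)*(k + 4)*(k^3 + 2*k^2 - 9*k - 18) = (k + 2)*(k + 3)*(k + 4)*(k^2 - k - 6) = (k + 2)^2*(k + 3)*(k + 4)*(k - 3)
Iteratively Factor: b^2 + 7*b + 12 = (b + 3)*(b + 4)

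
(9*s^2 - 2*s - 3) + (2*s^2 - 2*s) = 11*s^2 - 4*s - 3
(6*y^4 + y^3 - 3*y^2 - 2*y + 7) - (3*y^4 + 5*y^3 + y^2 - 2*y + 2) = 3*y^4 - 4*y^3 - 4*y^2 + 5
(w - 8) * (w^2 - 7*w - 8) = w^3 - 15*w^2 + 48*w + 64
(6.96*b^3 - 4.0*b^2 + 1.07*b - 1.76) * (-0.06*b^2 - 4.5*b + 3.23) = -0.4176*b^5 - 31.08*b^4 + 40.4166*b^3 - 17.6294*b^2 + 11.3761*b - 5.6848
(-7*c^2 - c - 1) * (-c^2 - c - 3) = 7*c^4 + 8*c^3 + 23*c^2 + 4*c + 3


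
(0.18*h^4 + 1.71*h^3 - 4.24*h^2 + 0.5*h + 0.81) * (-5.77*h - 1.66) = -1.0386*h^5 - 10.1655*h^4 + 21.6262*h^3 + 4.1534*h^2 - 5.5037*h - 1.3446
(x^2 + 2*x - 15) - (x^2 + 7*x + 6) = -5*x - 21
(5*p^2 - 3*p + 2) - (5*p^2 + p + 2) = -4*p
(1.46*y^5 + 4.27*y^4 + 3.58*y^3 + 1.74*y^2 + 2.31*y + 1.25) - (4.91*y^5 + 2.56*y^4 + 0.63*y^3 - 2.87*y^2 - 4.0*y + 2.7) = -3.45*y^5 + 1.71*y^4 + 2.95*y^3 + 4.61*y^2 + 6.31*y - 1.45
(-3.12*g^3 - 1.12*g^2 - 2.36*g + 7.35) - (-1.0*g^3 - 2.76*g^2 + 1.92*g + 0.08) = -2.12*g^3 + 1.64*g^2 - 4.28*g + 7.27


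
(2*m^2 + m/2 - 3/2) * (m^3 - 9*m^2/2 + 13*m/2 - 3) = 2*m^5 - 17*m^4/2 + 37*m^3/4 + 4*m^2 - 45*m/4 + 9/2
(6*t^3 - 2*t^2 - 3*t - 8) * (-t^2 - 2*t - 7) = -6*t^5 - 10*t^4 - 35*t^3 + 28*t^2 + 37*t + 56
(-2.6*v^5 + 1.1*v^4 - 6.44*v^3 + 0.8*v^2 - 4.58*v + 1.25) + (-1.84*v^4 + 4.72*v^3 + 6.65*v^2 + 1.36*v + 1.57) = -2.6*v^5 - 0.74*v^4 - 1.72*v^3 + 7.45*v^2 - 3.22*v + 2.82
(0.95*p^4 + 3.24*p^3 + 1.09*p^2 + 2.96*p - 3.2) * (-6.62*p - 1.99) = -6.289*p^5 - 23.3393*p^4 - 13.6634*p^3 - 21.7643*p^2 + 15.2936*p + 6.368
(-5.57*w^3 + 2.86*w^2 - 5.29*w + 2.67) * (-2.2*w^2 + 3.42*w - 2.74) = 12.254*w^5 - 25.3414*w^4 + 36.681*w^3 - 31.8022*w^2 + 23.626*w - 7.3158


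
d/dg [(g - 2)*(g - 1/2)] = 2*g - 5/2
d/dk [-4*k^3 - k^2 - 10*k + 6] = -12*k^2 - 2*k - 10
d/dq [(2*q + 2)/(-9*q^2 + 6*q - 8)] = 2*(9*q^2 + 18*q - 14)/(81*q^4 - 108*q^3 + 180*q^2 - 96*q + 64)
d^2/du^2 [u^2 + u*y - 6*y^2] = 2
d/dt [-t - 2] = -1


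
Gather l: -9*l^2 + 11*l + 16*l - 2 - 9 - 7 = -9*l^2 + 27*l - 18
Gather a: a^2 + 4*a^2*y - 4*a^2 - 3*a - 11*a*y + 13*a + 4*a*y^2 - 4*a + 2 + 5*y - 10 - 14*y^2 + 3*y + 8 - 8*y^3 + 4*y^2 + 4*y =a^2*(4*y - 3) + a*(4*y^2 - 11*y + 6) - 8*y^3 - 10*y^2 + 12*y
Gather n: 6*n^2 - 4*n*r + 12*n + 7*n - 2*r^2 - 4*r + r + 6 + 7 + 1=6*n^2 + n*(19 - 4*r) - 2*r^2 - 3*r + 14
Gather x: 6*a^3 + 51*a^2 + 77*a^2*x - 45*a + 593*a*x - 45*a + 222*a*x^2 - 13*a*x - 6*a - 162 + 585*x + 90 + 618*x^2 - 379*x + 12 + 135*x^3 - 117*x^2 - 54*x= 6*a^3 + 51*a^2 - 96*a + 135*x^3 + x^2*(222*a + 501) + x*(77*a^2 + 580*a + 152) - 60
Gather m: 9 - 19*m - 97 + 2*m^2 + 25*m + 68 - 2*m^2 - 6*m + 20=0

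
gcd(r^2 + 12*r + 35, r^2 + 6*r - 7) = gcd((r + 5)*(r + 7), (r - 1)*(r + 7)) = r + 7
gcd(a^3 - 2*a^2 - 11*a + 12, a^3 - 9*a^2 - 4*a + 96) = a^2 - a - 12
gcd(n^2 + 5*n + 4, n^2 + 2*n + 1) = n + 1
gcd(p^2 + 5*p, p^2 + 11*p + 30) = p + 5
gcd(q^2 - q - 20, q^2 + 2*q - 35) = q - 5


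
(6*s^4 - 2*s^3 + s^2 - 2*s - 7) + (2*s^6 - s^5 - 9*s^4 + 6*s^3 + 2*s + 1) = 2*s^6 - s^5 - 3*s^4 + 4*s^3 + s^2 - 6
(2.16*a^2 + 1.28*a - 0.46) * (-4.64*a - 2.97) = -10.0224*a^3 - 12.3544*a^2 - 1.6672*a + 1.3662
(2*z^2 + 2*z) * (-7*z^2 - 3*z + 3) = -14*z^4 - 20*z^3 + 6*z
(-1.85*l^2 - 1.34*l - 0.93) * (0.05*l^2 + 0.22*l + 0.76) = -0.0925*l^4 - 0.474*l^3 - 1.7473*l^2 - 1.223*l - 0.7068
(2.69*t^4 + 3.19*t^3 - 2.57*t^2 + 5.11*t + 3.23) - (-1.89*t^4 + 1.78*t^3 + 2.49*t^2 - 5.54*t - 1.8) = 4.58*t^4 + 1.41*t^3 - 5.06*t^2 + 10.65*t + 5.03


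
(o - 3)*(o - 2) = o^2 - 5*o + 6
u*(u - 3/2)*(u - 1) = u^3 - 5*u^2/2 + 3*u/2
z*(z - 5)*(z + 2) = z^3 - 3*z^2 - 10*z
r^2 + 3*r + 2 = (r + 1)*(r + 2)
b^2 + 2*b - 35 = (b - 5)*(b + 7)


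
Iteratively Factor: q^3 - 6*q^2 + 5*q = (q)*(q^2 - 6*q + 5) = q*(q - 5)*(q - 1)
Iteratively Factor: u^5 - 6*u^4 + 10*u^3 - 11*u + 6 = (u - 1)*(u^4 - 5*u^3 + 5*u^2 + 5*u - 6) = (u - 1)*(u + 1)*(u^3 - 6*u^2 + 11*u - 6) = (u - 2)*(u - 1)*(u + 1)*(u^2 - 4*u + 3) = (u - 3)*(u - 2)*(u - 1)*(u + 1)*(u - 1)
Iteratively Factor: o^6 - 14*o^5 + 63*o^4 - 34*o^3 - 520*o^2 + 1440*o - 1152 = (o + 3)*(o^5 - 17*o^4 + 114*o^3 - 376*o^2 + 608*o - 384) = (o - 4)*(o + 3)*(o^4 - 13*o^3 + 62*o^2 - 128*o + 96) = (o - 4)^2*(o + 3)*(o^3 - 9*o^2 + 26*o - 24) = (o - 4)^3*(o + 3)*(o^2 - 5*o + 6) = (o - 4)^3*(o - 2)*(o + 3)*(o - 3)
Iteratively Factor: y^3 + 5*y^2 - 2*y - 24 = (y - 2)*(y^2 + 7*y + 12) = (y - 2)*(y + 3)*(y + 4)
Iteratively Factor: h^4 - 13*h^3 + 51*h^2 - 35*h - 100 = (h - 5)*(h^3 - 8*h^2 + 11*h + 20) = (h - 5)*(h - 4)*(h^2 - 4*h - 5) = (h - 5)*(h - 4)*(h + 1)*(h - 5)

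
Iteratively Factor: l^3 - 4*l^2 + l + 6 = (l - 3)*(l^2 - l - 2) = (l - 3)*(l - 2)*(l + 1)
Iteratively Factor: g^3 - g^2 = (g - 1)*(g^2) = g*(g - 1)*(g)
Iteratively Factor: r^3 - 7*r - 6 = (r + 2)*(r^2 - 2*r - 3) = (r - 3)*(r + 2)*(r + 1)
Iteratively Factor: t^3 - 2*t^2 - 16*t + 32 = (t - 2)*(t^2 - 16) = (t - 4)*(t - 2)*(t + 4)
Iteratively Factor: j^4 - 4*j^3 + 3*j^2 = (j)*(j^3 - 4*j^2 + 3*j) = j^2*(j^2 - 4*j + 3) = j^2*(j - 3)*(j - 1)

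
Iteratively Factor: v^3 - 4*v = (v - 2)*(v^2 + 2*v) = (v - 2)*(v + 2)*(v)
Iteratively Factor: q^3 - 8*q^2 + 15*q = (q - 3)*(q^2 - 5*q) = (q - 5)*(q - 3)*(q)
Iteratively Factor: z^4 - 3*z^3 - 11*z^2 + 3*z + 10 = (z + 2)*(z^3 - 5*z^2 - z + 5) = (z - 5)*(z + 2)*(z^2 - 1) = (z - 5)*(z - 1)*(z + 2)*(z + 1)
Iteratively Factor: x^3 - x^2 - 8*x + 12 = (x - 2)*(x^2 + x - 6) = (x - 2)*(x + 3)*(x - 2)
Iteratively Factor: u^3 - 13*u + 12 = (u - 3)*(u^2 + 3*u - 4) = (u - 3)*(u - 1)*(u + 4)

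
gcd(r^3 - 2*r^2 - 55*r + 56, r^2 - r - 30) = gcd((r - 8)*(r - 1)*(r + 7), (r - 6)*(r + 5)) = 1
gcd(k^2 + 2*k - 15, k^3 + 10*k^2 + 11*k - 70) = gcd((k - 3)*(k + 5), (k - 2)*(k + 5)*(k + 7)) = k + 5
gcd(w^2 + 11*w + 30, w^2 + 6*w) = w + 6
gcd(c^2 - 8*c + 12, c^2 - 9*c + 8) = 1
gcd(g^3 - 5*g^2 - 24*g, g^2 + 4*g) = g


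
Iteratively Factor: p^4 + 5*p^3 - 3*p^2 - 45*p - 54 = (p - 3)*(p^3 + 8*p^2 + 21*p + 18) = (p - 3)*(p + 3)*(p^2 + 5*p + 6) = (p - 3)*(p + 3)^2*(p + 2)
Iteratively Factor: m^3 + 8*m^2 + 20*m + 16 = (m + 2)*(m^2 + 6*m + 8) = (m + 2)^2*(m + 4)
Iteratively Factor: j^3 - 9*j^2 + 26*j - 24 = (j - 4)*(j^2 - 5*j + 6) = (j - 4)*(j - 3)*(j - 2)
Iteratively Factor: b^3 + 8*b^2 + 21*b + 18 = (b + 2)*(b^2 + 6*b + 9) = (b + 2)*(b + 3)*(b + 3)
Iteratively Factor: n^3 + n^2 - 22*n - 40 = (n - 5)*(n^2 + 6*n + 8) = (n - 5)*(n + 2)*(n + 4)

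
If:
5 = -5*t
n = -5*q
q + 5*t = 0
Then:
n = -25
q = 5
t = -1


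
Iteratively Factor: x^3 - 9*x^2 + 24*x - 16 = (x - 4)*(x^2 - 5*x + 4) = (x - 4)^2*(x - 1)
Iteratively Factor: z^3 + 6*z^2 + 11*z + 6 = (z + 1)*(z^2 + 5*z + 6) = (z + 1)*(z + 2)*(z + 3)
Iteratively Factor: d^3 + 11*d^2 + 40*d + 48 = (d + 3)*(d^2 + 8*d + 16) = (d + 3)*(d + 4)*(d + 4)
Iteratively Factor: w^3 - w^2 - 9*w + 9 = (w - 1)*(w^2 - 9) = (w - 1)*(w + 3)*(w - 3)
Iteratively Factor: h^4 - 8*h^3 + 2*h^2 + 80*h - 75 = (h - 1)*(h^3 - 7*h^2 - 5*h + 75) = (h - 5)*(h - 1)*(h^2 - 2*h - 15) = (h - 5)*(h - 1)*(h + 3)*(h - 5)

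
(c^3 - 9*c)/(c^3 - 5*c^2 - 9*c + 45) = c/(c - 5)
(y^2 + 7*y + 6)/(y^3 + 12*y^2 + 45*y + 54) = (y + 1)/(y^2 + 6*y + 9)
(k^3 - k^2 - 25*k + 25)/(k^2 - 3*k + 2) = (k^2 - 25)/(k - 2)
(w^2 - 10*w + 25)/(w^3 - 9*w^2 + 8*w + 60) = (w - 5)/(w^2 - 4*w - 12)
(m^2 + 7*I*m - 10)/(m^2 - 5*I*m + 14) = (m + 5*I)/(m - 7*I)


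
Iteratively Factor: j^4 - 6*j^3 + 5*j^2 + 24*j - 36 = (j - 3)*(j^3 - 3*j^2 - 4*j + 12) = (j - 3)^2*(j^2 - 4) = (j - 3)^2*(j - 2)*(j + 2)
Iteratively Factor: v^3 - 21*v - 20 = (v + 1)*(v^2 - v - 20) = (v + 1)*(v + 4)*(v - 5)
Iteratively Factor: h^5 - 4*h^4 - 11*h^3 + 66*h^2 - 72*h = (h - 3)*(h^4 - h^3 - 14*h^2 + 24*h) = (h - 3)^2*(h^3 + 2*h^2 - 8*h) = (h - 3)^2*(h + 4)*(h^2 - 2*h) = h*(h - 3)^2*(h + 4)*(h - 2)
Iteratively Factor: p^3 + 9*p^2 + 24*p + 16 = (p + 4)*(p^2 + 5*p + 4) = (p + 1)*(p + 4)*(p + 4)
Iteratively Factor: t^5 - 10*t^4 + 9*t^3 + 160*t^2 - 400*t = (t - 4)*(t^4 - 6*t^3 - 15*t^2 + 100*t) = (t - 4)*(t + 4)*(t^3 - 10*t^2 + 25*t) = (t - 5)*(t - 4)*(t + 4)*(t^2 - 5*t) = (t - 5)^2*(t - 4)*(t + 4)*(t)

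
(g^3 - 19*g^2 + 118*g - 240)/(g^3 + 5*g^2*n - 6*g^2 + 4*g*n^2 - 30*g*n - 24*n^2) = (g^2 - 13*g + 40)/(g^2 + 5*g*n + 4*n^2)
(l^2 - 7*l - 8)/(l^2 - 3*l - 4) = (l - 8)/(l - 4)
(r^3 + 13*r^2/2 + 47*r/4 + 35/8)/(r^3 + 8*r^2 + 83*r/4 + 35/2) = (r + 1/2)/(r + 2)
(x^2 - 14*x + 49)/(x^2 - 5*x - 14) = (x - 7)/(x + 2)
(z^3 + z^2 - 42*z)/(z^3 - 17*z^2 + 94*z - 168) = z*(z + 7)/(z^2 - 11*z + 28)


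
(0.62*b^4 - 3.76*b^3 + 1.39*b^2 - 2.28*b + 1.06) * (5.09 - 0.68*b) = -0.4216*b^5 + 5.7126*b^4 - 20.0836*b^3 + 8.6255*b^2 - 12.326*b + 5.3954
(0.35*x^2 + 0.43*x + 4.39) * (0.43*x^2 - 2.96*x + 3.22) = 0.1505*x^4 - 0.8511*x^3 + 1.7419*x^2 - 11.6098*x + 14.1358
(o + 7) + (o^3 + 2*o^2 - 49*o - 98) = o^3 + 2*o^2 - 48*o - 91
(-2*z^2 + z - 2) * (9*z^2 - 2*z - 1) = -18*z^4 + 13*z^3 - 18*z^2 + 3*z + 2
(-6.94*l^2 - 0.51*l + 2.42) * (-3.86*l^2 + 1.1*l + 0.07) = 26.7884*l^4 - 5.6654*l^3 - 10.388*l^2 + 2.6263*l + 0.1694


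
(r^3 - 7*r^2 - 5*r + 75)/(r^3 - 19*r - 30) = (r - 5)/(r + 2)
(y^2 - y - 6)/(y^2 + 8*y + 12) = (y - 3)/(y + 6)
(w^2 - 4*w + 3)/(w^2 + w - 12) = (w - 1)/(w + 4)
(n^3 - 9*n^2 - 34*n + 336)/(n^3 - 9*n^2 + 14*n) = (n^2 - 2*n - 48)/(n*(n - 2))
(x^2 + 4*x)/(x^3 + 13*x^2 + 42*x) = (x + 4)/(x^2 + 13*x + 42)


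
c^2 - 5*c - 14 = (c - 7)*(c + 2)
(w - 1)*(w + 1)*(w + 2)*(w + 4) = w^4 + 6*w^3 + 7*w^2 - 6*w - 8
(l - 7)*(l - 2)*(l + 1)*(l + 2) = l^4 - 6*l^3 - 11*l^2 + 24*l + 28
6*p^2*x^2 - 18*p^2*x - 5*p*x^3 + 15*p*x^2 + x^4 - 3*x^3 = x*(-3*p + x)*(-2*p + x)*(x - 3)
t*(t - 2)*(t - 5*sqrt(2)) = t^3 - 5*sqrt(2)*t^2 - 2*t^2 + 10*sqrt(2)*t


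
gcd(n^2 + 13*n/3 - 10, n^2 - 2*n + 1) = 1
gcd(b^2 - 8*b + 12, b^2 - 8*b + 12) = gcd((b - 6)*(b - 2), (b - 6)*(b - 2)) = b^2 - 8*b + 12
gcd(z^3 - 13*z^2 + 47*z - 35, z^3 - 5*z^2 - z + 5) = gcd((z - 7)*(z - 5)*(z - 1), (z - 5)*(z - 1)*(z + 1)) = z^2 - 6*z + 5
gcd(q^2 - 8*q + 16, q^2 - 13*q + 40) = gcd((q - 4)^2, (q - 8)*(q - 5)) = 1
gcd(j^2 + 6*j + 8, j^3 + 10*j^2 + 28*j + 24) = j + 2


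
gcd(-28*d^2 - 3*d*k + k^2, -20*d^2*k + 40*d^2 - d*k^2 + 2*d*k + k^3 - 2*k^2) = 4*d + k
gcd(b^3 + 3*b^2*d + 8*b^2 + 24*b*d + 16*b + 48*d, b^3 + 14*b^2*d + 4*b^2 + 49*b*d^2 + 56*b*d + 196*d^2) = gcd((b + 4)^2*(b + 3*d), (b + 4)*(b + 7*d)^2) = b + 4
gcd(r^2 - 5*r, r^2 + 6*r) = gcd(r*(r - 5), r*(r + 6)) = r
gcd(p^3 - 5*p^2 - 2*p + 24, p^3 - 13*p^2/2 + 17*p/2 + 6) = p^2 - 7*p + 12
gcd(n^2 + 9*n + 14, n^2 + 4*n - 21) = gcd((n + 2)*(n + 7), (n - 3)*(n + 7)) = n + 7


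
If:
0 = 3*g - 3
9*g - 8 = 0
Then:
No Solution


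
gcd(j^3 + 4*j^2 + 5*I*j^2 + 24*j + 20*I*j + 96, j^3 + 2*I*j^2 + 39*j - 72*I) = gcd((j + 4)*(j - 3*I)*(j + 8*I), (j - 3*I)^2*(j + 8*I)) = j^2 + 5*I*j + 24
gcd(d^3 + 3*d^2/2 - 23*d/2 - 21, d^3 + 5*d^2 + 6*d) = d^2 + 5*d + 6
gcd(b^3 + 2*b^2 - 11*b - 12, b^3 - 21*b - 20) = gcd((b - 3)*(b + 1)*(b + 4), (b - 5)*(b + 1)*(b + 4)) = b^2 + 5*b + 4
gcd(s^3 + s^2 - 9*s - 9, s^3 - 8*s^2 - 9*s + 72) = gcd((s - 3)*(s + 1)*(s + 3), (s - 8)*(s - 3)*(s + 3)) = s^2 - 9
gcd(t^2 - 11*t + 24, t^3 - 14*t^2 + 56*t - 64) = t - 8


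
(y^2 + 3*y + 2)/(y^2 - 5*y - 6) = (y + 2)/(y - 6)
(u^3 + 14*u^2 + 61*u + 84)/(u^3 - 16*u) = (u^2 + 10*u + 21)/(u*(u - 4))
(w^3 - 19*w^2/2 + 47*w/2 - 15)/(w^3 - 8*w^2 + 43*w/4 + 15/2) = 2*(w - 1)/(2*w + 1)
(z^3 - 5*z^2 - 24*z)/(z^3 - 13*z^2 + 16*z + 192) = z/(z - 8)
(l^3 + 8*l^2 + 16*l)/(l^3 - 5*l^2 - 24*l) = (l^2 + 8*l + 16)/(l^2 - 5*l - 24)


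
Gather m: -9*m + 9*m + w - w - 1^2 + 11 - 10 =0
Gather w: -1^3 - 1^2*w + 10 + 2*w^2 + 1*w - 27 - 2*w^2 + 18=0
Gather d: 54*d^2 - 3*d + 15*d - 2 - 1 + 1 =54*d^2 + 12*d - 2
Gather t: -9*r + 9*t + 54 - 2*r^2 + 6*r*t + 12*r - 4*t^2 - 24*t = -2*r^2 + 3*r - 4*t^2 + t*(6*r - 15) + 54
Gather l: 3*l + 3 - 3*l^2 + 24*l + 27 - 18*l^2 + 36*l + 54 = -21*l^2 + 63*l + 84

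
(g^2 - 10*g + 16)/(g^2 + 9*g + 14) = (g^2 - 10*g + 16)/(g^2 + 9*g + 14)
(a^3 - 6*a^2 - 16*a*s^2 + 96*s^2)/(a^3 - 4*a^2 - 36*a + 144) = (a^2 - 16*s^2)/(a^2 + 2*a - 24)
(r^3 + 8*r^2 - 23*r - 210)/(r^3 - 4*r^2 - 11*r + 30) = (r^2 + 13*r + 42)/(r^2 + r - 6)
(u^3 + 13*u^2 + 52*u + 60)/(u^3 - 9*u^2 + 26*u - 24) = (u^3 + 13*u^2 + 52*u + 60)/(u^3 - 9*u^2 + 26*u - 24)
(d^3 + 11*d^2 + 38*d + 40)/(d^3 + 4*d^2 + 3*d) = (d^3 + 11*d^2 + 38*d + 40)/(d*(d^2 + 4*d + 3))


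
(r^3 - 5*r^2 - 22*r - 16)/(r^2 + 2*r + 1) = (r^2 - 6*r - 16)/(r + 1)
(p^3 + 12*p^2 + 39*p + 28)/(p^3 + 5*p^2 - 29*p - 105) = (p^2 + 5*p + 4)/(p^2 - 2*p - 15)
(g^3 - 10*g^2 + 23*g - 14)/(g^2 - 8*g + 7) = g - 2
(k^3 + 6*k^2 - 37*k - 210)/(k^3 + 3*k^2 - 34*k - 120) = (k + 7)/(k + 4)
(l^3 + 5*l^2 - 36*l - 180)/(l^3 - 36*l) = (l + 5)/l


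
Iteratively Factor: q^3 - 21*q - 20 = (q + 1)*(q^2 - q - 20) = (q - 5)*(q + 1)*(q + 4)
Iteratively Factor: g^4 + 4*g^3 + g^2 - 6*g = (g + 2)*(g^3 + 2*g^2 - 3*g) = g*(g + 2)*(g^2 + 2*g - 3) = g*(g + 2)*(g + 3)*(g - 1)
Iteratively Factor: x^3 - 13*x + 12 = (x - 3)*(x^2 + 3*x - 4) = (x - 3)*(x + 4)*(x - 1)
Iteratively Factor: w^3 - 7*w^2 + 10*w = (w)*(w^2 - 7*w + 10) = w*(w - 5)*(w - 2)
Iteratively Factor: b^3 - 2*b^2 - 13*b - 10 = (b - 5)*(b^2 + 3*b + 2) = (b - 5)*(b + 1)*(b + 2)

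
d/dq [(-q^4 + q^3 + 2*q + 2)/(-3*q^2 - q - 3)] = (6*q^5 + 10*q^3 - 3*q^2 + 12*q - 4)/(9*q^4 + 6*q^3 + 19*q^2 + 6*q + 9)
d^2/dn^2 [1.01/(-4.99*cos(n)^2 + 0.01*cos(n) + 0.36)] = (-100.596404*(1 - cos(n)^2)^2 + 0.151197*cos(n)^3 - 57.555759*cos(n)^2 - 0.298758*cos(n) + 104.225334)/(-4.99*cos(n)^2 + 0.01*cos(n) + 0.36)^3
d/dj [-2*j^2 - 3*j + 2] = -4*j - 3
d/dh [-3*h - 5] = -3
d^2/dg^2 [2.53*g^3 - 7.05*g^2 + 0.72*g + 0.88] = 15.18*g - 14.1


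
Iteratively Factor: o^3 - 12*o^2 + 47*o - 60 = (o - 4)*(o^2 - 8*o + 15) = (o - 4)*(o - 3)*(o - 5)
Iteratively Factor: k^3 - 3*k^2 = (k)*(k^2 - 3*k) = k*(k - 3)*(k)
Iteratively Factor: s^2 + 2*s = (s)*(s + 2)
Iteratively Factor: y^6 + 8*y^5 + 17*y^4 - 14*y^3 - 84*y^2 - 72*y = (y + 2)*(y^5 + 6*y^4 + 5*y^3 - 24*y^2 - 36*y) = (y + 2)*(y + 3)*(y^4 + 3*y^3 - 4*y^2 - 12*y) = y*(y + 2)*(y + 3)*(y^3 + 3*y^2 - 4*y - 12) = y*(y + 2)*(y + 3)^2*(y^2 - 4) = y*(y + 2)^2*(y + 3)^2*(y - 2)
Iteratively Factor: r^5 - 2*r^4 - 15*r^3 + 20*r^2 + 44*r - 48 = (r - 1)*(r^4 - r^3 - 16*r^2 + 4*r + 48) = (r - 1)*(r + 2)*(r^3 - 3*r^2 - 10*r + 24) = (r - 1)*(r + 2)*(r + 3)*(r^2 - 6*r + 8) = (r - 2)*(r - 1)*(r + 2)*(r + 3)*(r - 4)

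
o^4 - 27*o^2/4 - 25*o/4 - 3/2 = (o - 3)*(o + 1/2)^2*(o + 2)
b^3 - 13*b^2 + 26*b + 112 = (b - 8)*(b - 7)*(b + 2)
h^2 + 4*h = h*(h + 4)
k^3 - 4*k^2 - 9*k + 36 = (k - 4)*(k - 3)*(k + 3)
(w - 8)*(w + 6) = w^2 - 2*w - 48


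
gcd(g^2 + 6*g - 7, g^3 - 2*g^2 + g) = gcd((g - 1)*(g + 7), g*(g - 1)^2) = g - 1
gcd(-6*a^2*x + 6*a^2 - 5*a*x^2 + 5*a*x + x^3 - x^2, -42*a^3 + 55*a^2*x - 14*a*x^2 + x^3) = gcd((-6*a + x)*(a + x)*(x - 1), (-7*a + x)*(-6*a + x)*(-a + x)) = -6*a + x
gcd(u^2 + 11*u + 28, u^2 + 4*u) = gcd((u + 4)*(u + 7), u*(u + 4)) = u + 4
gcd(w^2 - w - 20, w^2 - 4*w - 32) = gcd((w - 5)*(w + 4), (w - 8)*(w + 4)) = w + 4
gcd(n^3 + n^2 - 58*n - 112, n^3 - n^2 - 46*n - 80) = n^2 - 6*n - 16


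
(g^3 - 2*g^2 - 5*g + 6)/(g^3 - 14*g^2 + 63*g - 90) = (g^2 + g - 2)/(g^2 - 11*g + 30)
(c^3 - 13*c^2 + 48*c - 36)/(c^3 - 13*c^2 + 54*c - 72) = (c^2 - 7*c + 6)/(c^2 - 7*c + 12)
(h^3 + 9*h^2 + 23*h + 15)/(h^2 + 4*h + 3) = h + 5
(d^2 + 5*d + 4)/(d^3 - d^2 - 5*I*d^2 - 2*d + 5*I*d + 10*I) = (d + 4)/(d^2 - d*(2 + 5*I) + 10*I)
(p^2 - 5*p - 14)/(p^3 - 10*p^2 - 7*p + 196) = (p + 2)/(p^2 - 3*p - 28)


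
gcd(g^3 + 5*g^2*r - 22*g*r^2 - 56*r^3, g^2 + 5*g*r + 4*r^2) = 1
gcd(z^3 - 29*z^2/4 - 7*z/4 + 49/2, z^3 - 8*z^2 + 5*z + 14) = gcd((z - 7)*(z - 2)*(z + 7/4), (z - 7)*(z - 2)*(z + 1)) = z^2 - 9*z + 14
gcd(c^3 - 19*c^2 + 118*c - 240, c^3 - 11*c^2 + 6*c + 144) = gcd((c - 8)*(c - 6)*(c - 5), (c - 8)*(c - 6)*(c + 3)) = c^2 - 14*c + 48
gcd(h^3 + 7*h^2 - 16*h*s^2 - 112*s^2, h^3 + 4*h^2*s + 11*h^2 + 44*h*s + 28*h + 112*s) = h^2 + 4*h*s + 7*h + 28*s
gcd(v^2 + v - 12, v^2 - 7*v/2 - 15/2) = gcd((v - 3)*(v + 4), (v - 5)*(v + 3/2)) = 1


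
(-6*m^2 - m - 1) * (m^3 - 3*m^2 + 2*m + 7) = -6*m^5 + 17*m^4 - 10*m^3 - 41*m^2 - 9*m - 7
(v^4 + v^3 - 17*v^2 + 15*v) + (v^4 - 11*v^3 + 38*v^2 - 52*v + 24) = 2*v^4 - 10*v^3 + 21*v^2 - 37*v + 24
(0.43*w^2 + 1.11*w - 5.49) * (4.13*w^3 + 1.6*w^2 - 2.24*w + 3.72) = 1.7759*w^5 + 5.2723*w^4 - 21.8609*w^3 - 9.6708*w^2 + 16.4268*w - 20.4228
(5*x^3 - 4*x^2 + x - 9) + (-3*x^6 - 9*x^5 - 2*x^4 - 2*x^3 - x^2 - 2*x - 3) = -3*x^6 - 9*x^5 - 2*x^4 + 3*x^3 - 5*x^2 - x - 12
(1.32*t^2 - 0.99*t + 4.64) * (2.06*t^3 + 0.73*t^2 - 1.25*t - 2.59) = 2.7192*t^5 - 1.0758*t^4 + 7.1857*t^3 + 1.2059*t^2 - 3.2359*t - 12.0176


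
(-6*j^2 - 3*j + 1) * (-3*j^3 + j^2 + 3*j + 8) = 18*j^5 + 3*j^4 - 24*j^3 - 56*j^2 - 21*j + 8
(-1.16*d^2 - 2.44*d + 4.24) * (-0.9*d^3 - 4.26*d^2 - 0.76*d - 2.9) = 1.044*d^5 + 7.1376*d^4 + 7.46*d^3 - 12.844*d^2 + 3.8536*d - 12.296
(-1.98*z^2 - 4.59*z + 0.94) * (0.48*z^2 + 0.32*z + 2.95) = -0.9504*z^4 - 2.8368*z^3 - 6.8586*z^2 - 13.2397*z + 2.773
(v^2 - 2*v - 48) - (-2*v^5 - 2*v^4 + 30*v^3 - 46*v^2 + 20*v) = 2*v^5 + 2*v^4 - 30*v^3 + 47*v^2 - 22*v - 48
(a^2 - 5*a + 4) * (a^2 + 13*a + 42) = a^4 + 8*a^3 - 19*a^2 - 158*a + 168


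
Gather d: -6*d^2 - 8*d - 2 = -6*d^2 - 8*d - 2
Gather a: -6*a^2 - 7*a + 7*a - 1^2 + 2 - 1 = -6*a^2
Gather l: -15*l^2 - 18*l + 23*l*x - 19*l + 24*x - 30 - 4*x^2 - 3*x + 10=-15*l^2 + l*(23*x - 37) - 4*x^2 + 21*x - 20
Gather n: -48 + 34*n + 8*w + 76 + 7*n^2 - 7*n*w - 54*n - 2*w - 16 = 7*n^2 + n*(-7*w - 20) + 6*w + 12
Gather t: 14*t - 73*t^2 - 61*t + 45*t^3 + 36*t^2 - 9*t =45*t^3 - 37*t^2 - 56*t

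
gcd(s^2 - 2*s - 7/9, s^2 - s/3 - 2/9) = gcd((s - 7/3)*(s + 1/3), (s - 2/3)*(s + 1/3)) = s + 1/3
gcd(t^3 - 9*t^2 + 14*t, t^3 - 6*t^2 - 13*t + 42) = t^2 - 9*t + 14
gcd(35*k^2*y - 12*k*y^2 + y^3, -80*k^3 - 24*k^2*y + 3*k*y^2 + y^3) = -5*k + y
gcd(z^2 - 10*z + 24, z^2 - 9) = 1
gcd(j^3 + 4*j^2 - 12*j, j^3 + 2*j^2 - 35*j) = j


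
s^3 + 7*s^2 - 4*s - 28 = (s - 2)*(s + 2)*(s + 7)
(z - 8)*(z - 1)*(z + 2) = z^3 - 7*z^2 - 10*z + 16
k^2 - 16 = (k - 4)*(k + 4)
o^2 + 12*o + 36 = (o + 6)^2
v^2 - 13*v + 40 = (v - 8)*(v - 5)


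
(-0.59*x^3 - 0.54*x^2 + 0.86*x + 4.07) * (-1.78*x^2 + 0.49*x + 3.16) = 1.0502*x^5 + 0.6721*x^4 - 3.6598*x^3 - 8.5296*x^2 + 4.7119*x + 12.8612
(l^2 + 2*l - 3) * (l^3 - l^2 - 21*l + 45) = l^5 + l^4 - 26*l^3 + 6*l^2 + 153*l - 135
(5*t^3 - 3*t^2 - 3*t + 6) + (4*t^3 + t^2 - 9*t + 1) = 9*t^3 - 2*t^2 - 12*t + 7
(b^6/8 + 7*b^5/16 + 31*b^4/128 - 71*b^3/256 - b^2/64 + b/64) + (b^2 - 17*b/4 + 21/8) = b^6/8 + 7*b^5/16 + 31*b^4/128 - 71*b^3/256 + 63*b^2/64 - 271*b/64 + 21/8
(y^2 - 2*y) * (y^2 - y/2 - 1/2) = y^4 - 5*y^3/2 + y^2/2 + y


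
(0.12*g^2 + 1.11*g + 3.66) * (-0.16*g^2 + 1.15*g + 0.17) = -0.0192*g^4 - 0.0396*g^3 + 0.7113*g^2 + 4.3977*g + 0.6222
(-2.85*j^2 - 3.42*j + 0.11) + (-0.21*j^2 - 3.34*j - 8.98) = -3.06*j^2 - 6.76*j - 8.87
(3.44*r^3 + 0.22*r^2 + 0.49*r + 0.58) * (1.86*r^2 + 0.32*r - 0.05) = 6.3984*r^5 + 1.51*r^4 + 0.8098*r^3 + 1.2246*r^2 + 0.1611*r - 0.029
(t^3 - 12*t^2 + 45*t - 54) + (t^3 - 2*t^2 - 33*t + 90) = 2*t^3 - 14*t^2 + 12*t + 36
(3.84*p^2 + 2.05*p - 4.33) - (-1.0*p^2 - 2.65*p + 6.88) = 4.84*p^2 + 4.7*p - 11.21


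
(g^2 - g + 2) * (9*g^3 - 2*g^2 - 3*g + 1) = 9*g^5 - 11*g^4 + 17*g^3 - 7*g + 2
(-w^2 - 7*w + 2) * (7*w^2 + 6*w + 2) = -7*w^4 - 55*w^3 - 30*w^2 - 2*w + 4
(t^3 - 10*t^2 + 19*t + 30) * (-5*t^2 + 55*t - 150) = -5*t^5 + 105*t^4 - 795*t^3 + 2395*t^2 - 1200*t - 4500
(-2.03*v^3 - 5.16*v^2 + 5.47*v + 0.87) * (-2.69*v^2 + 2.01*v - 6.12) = 5.4607*v^5 + 9.8001*v^4 - 12.6623*v^3 + 40.2336*v^2 - 31.7277*v - 5.3244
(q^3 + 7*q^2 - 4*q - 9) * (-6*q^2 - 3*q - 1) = -6*q^5 - 45*q^4 + 2*q^3 + 59*q^2 + 31*q + 9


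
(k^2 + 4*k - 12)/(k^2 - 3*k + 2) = (k + 6)/(k - 1)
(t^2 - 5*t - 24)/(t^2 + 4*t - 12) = (t^2 - 5*t - 24)/(t^2 + 4*t - 12)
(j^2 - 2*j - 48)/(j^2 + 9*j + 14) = (j^2 - 2*j - 48)/(j^2 + 9*j + 14)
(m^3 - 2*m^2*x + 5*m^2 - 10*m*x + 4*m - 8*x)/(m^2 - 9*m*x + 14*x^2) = (-m^2 - 5*m - 4)/(-m + 7*x)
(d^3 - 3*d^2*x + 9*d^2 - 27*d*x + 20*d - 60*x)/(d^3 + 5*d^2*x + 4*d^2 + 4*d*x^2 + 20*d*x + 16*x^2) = (d^2 - 3*d*x + 5*d - 15*x)/(d^2 + 5*d*x + 4*x^2)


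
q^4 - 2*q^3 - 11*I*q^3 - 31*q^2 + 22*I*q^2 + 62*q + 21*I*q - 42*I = (q - 2)*(q - 7*I)*(q - 3*I)*(q - I)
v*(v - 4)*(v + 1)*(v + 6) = v^4 + 3*v^3 - 22*v^2 - 24*v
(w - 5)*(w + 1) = w^2 - 4*w - 5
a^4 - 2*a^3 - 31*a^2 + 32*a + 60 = (a - 6)*(a - 2)*(a + 1)*(a + 5)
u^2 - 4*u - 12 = (u - 6)*(u + 2)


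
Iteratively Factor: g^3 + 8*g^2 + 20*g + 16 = (g + 4)*(g^2 + 4*g + 4) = (g + 2)*(g + 4)*(g + 2)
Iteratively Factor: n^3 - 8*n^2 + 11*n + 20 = (n + 1)*(n^2 - 9*n + 20) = (n - 4)*(n + 1)*(n - 5)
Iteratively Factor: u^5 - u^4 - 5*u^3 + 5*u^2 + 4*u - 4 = (u + 2)*(u^4 - 3*u^3 + u^2 + 3*u - 2) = (u - 1)*(u + 2)*(u^3 - 2*u^2 - u + 2) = (u - 2)*(u - 1)*(u + 2)*(u^2 - 1) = (u - 2)*(u - 1)^2*(u + 2)*(u + 1)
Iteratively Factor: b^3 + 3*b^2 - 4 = (b + 2)*(b^2 + b - 2) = (b + 2)^2*(b - 1)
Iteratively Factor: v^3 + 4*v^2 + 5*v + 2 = (v + 2)*(v^2 + 2*v + 1) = (v + 1)*(v + 2)*(v + 1)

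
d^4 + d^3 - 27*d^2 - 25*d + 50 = (d - 5)*(d - 1)*(d + 2)*(d + 5)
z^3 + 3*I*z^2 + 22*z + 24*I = (z - 4*I)*(z + I)*(z + 6*I)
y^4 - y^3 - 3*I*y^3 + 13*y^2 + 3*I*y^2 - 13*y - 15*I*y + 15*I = (y - 1)*(y - 5*I)*(y - I)*(y + 3*I)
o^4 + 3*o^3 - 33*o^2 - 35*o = o*(o - 5)*(o + 1)*(o + 7)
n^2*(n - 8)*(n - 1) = n^4 - 9*n^3 + 8*n^2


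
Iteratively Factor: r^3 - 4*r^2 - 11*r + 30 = (r - 2)*(r^2 - 2*r - 15) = (r - 5)*(r - 2)*(r + 3)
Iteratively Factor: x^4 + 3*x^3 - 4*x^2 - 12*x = (x - 2)*(x^3 + 5*x^2 + 6*x) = (x - 2)*(x + 3)*(x^2 + 2*x) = (x - 2)*(x + 2)*(x + 3)*(x)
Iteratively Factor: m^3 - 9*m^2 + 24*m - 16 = (m - 1)*(m^2 - 8*m + 16) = (m - 4)*(m - 1)*(m - 4)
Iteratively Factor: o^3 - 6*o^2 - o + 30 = (o - 3)*(o^2 - 3*o - 10) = (o - 5)*(o - 3)*(o + 2)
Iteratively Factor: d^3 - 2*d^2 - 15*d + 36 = (d - 3)*(d^2 + d - 12) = (d - 3)*(d + 4)*(d - 3)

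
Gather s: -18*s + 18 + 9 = 27 - 18*s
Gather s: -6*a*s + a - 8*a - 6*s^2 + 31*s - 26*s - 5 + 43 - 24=-7*a - 6*s^2 + s*(5 - 6*a) + 14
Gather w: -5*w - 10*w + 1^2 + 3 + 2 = 6 - 15*w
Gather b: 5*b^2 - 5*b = 5*b^2 - 5*b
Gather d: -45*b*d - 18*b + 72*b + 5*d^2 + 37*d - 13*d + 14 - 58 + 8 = 54*b + 5*d^2 + d*(24 - 45*b) - 36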